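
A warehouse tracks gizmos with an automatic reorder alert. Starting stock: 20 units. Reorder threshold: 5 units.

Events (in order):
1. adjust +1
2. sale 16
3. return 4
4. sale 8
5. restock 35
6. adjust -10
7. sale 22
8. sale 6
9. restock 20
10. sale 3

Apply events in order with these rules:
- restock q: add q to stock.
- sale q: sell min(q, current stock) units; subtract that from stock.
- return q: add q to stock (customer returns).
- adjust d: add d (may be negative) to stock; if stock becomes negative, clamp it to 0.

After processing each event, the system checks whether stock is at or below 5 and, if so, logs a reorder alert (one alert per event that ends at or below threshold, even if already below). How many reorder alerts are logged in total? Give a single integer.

Processing events:
Start: stock = 20
  Event 1 (adjust +1): 20 + 1 = 21
  Event 2 (sale 16): sell min(16,21)=16. stock: 21 - 16 = 5. total_sold = 16
  Event 3 (return 4): 5 + 4 = 9
  Event 4 (sale 8): sell min(8,9)=8. stock: 9 - 8 = 1. total_sold = 24
  Event 5 (restock 35): 1 + 35 = 36
  Event 6 (adjust -10): 36 + -10 = 26
  Event 7 (sale 22): sell min(22,26)=22. stock: 26 - 22 = 4. total_sold = 46
  Event 8 (sale 6): sell min(6,4)=4. stock: 4 - 4 = 0. total_sold = 50
  Event 9 (restock 20): 0 + 20 = 20
  Event 10 (sale 3): sell min(3,20)=3. stock: 20 - 3 = 17. total_sold = 53
Final: stock = 17, total_sold = 53

Checking against threshold 5:
  After event 1: stock=21 > 5
  After event 2: stock=5 <= 5 -> ALERT
  After event 3: stock=9 > 5
  After event 4: stock=1 <= 5 -> ALERT
  After event 5: stock=36 > 5
  After event 6: stock=26 > 5
  After event 7: stock=4 <= 5 -> ALERT
  After event 8: stock=0 <= 5 -> ALERT
  After event 9: stock=20 > 5
  After event 10: stock=17 > 5
Alert events: [2, 4, 7, 8]. Count = 4

Answer: 4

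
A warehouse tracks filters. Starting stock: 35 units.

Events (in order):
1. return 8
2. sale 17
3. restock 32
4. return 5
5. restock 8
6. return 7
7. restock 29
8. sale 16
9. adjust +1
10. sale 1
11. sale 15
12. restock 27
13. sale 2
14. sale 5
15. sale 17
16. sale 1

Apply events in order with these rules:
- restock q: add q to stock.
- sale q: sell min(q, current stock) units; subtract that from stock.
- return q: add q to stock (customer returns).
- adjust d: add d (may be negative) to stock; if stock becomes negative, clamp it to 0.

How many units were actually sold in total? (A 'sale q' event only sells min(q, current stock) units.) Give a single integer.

Processing events:
Start: stock = 35
  Event 1 (return 8): 35 + 8 = 43
  Event 2 (sale 17): sell min(17,43)=17. stock: 43 - 17 = 26. total_sold = 17
  Event 3 (restock 32): 26 + 32 = 58
  Event 4 (return 5): 58 + 5 = 63
  Event 5 (restock 8): 63 + 8 = 71
  Event 6 (return 7): 71 + 7 = 78
  Event 7 (restock 29): 78 + 29 = 107
  Event 8 (sale 16): sell min(16,107)=16. stock: 107 - 16 = 91. total_sold = 33
  Event 9 (adjust +1): 91 + 1 = 92
  Event 10 (sale 1): sell min(1,92)=1. stock: 92 - 1 = 91. total_sold = 34
  Event 11 (sale 15): sell min(15,91)=15. stock: 91 - 15 = 76. total_sold = 49
  Event 12 (restock 27): 76 + 27 = 103
  Event 13 (sale 2): sell min(2,103)=2. stock: 103 - 2 = 101. total_sold = 51
  Event 14 (sale 5): sell min(5,101)=5. stock: 101 - 5 = 96. total_sold = 56
  Event 15 (sale 17): sell min(17,96)=17. stock: 96 - 17 = 79. total_sold = 73
  Event 16 (sale 1): sell min(1,79)=1. stock: 79 - 1 = 78. total_sold = 74
Final: stock = 78, total_sold = 74

Answer: 74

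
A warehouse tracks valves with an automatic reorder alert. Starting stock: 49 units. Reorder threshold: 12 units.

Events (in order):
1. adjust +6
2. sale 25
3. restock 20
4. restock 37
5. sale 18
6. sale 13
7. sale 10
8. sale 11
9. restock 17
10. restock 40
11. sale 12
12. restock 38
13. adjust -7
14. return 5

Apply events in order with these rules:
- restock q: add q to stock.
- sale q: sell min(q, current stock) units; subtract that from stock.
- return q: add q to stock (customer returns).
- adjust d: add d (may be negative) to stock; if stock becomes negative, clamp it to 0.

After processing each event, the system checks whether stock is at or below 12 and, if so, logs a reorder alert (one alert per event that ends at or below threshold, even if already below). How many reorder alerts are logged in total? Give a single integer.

Answer: 0

Derivation:
Processing events:
Start: stock = 49
  Event 1 (adjust +6): 49 + 6 = 55
  Event 2 (sale 25): sell min(25,55)=25. stock: 55 - 25 = 30. total_sold = 25
  Event 3 (restock 20): 30 + 20 = 50
  Event 4 (restock 37): 50 + 37 = 87
  Event 5 (sale 18): sell min(18,87)=18. stock: 87 - 18 = 69. total_sold = 43
  Event 6 (sale 13): sell min(13,69)=13. stock: 69 - 13 = 56. total_sold = 56
  Event 7 (sale 10): sell min(10,56)=10. stock: 56 - 10 = 46. total_sold = 66
  Event 8 (sale 11): sell min(11,46)=11. stock: 46 - 11 = 35. total_sold = 77
  Event 9 (restock 17): 35 + 17 = 52
  Event 10 (restock 40): 52 + 40 = 92
  Event 11 (sale 12): sell min(12,92)=12. stock: 92 - 12 = 80. total_sold = 89
  Event 12 (restock 38): 80 + 38 = 118
  Event 13 (adjust -7): 118 + -7 = 111
  Event 14 (return 5): 111 + 5 = 116
Final: stock = 116, total_sold = 89

Checking against threshold 12:
  After event 1: stock=55 > 12
  After event 2: stock=30 > 12
  After event 3: stock=50 > 12
  After event 4: stock=87 > 12
  After event 5: stock=69 > 12
  After event 6: stock=56 > 12
  After event 7: stock=46 > 12
  After event 8: stock=35 > 12
  After event 9: stock=52 > 12
  After event 10: stock=92 > 12
  After event 11: stock=80 > 12
  After event 12: stock=118 > 12
  After event 13: stock=111 > 12
  After event 14: stock=116 > 12
Alert events: []. Count = 0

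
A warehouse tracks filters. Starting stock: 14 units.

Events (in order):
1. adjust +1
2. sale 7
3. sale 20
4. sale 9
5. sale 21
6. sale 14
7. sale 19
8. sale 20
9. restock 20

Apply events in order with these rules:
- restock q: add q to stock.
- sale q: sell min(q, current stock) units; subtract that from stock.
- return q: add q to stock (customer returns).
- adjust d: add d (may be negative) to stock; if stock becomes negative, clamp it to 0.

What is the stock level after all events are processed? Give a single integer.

Answer: 20

Derivation:
Processing events:
Start: stock = 14
  Event 1 (adjust +1): 14 + 1 = 15
  Event 2 (sale 7): sell min(7,15)=7. stock: 15 - 7 = 8. total_sold = 7
  Event 3 (sale 20): sell min(20,8)=8. stock: 8 - 8 = 0. total_sold = 15
  Event 4 (sale 9): sell min(9,0)=0. stock: 0 - 0 = 0. total_sold = 15
  Event 5 (sale 21): sell min(21,0)=0. stock: 0 - 0 = 0. total_sold = 15
  Event 6 (sale 14): sell min(14,0)=0. stock: 0 - 0 = 0. total_sold = 15
  Event 7 (sale 19): sell min(19,0)=0. stock: 0 - 0 = 0. total_sold = 15
  Event 8 (sale 20): sell min(20,0)=0. stock: 0 - 0 = 0. total_sold = 15
  Event 9 (restock 20): 0 + 20 = 20
Final: stock = 20, total_sold = 15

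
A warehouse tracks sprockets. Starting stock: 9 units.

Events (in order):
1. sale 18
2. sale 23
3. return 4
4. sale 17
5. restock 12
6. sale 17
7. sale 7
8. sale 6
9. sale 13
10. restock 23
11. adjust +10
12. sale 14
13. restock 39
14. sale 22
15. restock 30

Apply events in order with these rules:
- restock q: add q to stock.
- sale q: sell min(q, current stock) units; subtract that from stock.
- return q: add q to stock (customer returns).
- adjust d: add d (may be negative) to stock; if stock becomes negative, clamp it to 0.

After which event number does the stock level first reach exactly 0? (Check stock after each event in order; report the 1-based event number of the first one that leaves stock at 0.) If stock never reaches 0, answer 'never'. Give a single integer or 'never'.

Answer: 1

Derivation:
Processing events:
Start: stock = 9
  Event 1 (sale 18): sell min(18,9)=9. stock: 9 - 9 = 0. total_sold = 9
  Event 2 (sale 23): sell min(23,0)=0. stock: 0 - 0 = 0. total_sold = 9
  Event 3 (return 4): 0 + 4 = 4
  Event 4 (sale 17): sell min(17,4)=4. stock: 4 - 4 = 0. total_sold = 13
  Event 5 (restock 12): 0 + 12 = 12
  Event 6 (sale 17): sell min(17,12)=12. stock: 12 - 12 = 0. total_sold = 25
  Event 7 (sale 7): sell min(7,0)=0. stock: 0 - 0 = 0. total_sold = 25
  Event 8 (sale 6): sell min(6,0)=0. stock: 0 - 0 = 0. total_sold = 25
  Event 9 (sale 13): sell min(13,0)=0. stock: 0 - 0 = 0. total_sold = 25
  Event 10 (restock 23): 0 + 23 = 23
  Event 11 (adjust +10): 23 + 10 = 33
  Event 12 (sale 14): sell min(14,33)=14. stock: 33 - 14 = 19. total_sold = 39
  Event 13 (restock 39): 19 + 39 = 58
  Event 14 (sale 22): sell min(22,58)=22. stock: 58 - 22 = 36. total_sold = 61
  Event 15 (restock 30): 36 + 30 = 66
Final: stock = 66, total_sold = 61

First zero at event 1.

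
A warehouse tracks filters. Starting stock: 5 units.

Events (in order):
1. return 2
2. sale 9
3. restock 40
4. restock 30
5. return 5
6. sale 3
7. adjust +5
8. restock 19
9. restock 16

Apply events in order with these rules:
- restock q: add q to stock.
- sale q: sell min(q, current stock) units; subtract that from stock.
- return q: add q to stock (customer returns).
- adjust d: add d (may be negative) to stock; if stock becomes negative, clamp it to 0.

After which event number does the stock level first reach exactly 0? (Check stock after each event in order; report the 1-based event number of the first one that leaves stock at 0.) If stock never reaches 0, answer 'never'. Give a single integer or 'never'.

Processing events:
Start: stock = 5
  Event 1 (return 2): 5 + 2 = 7
  Event 2 (sale 9): sell min(9,7)=7. stock: 7 - 7 = 0. total_sold = 7
  Event 3 (restock 40): 0 + 40 = 40
  Event 4 (restock 30): 40 + 30 = 70
  Event 5 (return 5): 70 + 5 = 75
  Event 6 (sale 3): sell min(3,75)=3. stock: 75 - 3 = 72. total_sold = 10
  Event 7 (adjust +5): 72 + 5 = 77
  Event 8 (restock 19): 77 + 19 = 96
  Event 9 (restock 16): 96 + 16 = 112
Final: stock = 112, total_sold = 10

First zero at event 2.

Answer: 2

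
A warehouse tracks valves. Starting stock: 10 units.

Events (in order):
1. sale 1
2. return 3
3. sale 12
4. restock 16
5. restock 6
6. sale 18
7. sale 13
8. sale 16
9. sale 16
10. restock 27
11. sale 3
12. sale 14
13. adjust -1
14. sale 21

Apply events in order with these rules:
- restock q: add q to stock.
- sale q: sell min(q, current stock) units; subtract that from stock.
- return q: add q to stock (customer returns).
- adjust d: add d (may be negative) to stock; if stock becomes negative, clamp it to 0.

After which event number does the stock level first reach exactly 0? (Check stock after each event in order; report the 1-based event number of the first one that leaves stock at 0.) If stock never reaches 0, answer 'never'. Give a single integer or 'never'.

Processing events:
Start: stock = 10
  Event 1 (sale 1): sell min(1,10)=1. stock: 10 - 1 = 9. total_sold = 1
  Event 2 (return 3): 9 + 3 = 12
  Event 3 (sale 12): sell min(12,12)=12. stock: 12 - 12 = 0. total_sold = 13
  Event 4 (restock 16): 0 + 16 = 16
  Event 5 (restock 6): 16 + 6 = 22
  Event 6 (sale 18): sell min(18,22)=18. stock: 22 - 18 = 4. total_sold = 31
  Event 7 (sale 13): sell min(13,4)=4. stock: 4 - 4 = 0. total_sold = 35
  Event 8 (sale 16): sell min(16,0)=0. stock: 0 - 0 = 0. total_sold = 35
  Event 9 (sale 16): sell min(16,0)=0. stock: 0 - 0 = 0. total_sold = 35
  Event 10 (restock 27): 0 + 27 = 27
  Event 11 (sale 3): sell min(3,27)=3. stock: 27 - 3 = 24. total_sold = 38
  Event 12 (sale 14): sell min(14,24)=14. stock: 24 - 14 = 10. total_sold = 52
  Event 13 (adjust -1): 10 + -1 = 9
  Event 14 (sale 21): sell min(21,9)=9. stock: 9 - 9 = 0. total_sold = 61
Final: stock = 0, total_sold = 61

First zero at event 3.

Answer: 3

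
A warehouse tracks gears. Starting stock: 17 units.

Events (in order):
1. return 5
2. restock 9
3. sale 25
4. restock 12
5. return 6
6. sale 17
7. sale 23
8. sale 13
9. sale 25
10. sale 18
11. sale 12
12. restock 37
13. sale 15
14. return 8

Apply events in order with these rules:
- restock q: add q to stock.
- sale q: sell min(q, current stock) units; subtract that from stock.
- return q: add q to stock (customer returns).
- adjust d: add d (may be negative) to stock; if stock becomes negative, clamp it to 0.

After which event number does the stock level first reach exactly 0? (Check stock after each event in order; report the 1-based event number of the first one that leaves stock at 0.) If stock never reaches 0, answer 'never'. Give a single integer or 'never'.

Answer: 7

Derivation:
Processing events:
Start: stock = 17
  Event 1 (return 5): 17 + 5 = 22
  Event 2 (restock 9): 22 + 9 = 31
  Event 3 (sale 25): sell min(25,31)=25. stock: 31 - 25 = 6. total_sold = 25
  Event 4 (restock 12): 6 + 12 = 18
  Event 5 (return 6): 18 + 6 = 24
  Event 6 (sale 17): sell min(17,24)=17. stock: 24 - 17 = 7. total_sold = 42
  Event 7 (sale 23): sell min(23,7)=7. stock: 7 - 7 = 0. total_sold = 49
  Event 8 (sale 13): sell min(13,0)=0. stock: 0 - 0 = 0. total_sold = 49
  Event 9 (sale 25): sell min(25,0)=0. stock: 0 - 0 = 0. total_sold = 49
  Event 10 (sale 18): sell min(18,0)=0. stock: 0 - 0 = 0. total_sold = 49
  Event 11 (sale 12): sell min(12,0)=0. stock: 0 - 0 = 0. total_sold = 49
  Event 12 (restock 37): 0 + 37 = 37
  Event 13 (sale 15): sell min(15,37)=15. stock: 37 - 15 = 22. total_sold = 64
  Event 14 (return 8): 22 + 8 = 30
Final: stock = 30, total_sold = 64

First zero at event 7.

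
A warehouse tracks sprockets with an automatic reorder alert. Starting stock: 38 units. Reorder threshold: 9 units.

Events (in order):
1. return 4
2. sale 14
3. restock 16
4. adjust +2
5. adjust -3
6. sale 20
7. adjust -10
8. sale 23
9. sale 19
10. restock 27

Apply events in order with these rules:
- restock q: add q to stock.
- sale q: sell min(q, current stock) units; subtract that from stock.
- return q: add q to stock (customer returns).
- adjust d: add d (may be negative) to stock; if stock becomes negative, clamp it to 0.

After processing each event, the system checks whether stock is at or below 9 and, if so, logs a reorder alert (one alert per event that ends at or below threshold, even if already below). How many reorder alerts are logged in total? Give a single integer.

Processing events:
Start: stock = 38
  Event 1 (return 4): 38 + 4 = 42
  Event 2 (sale 14): sell min(14,42)=14. stock: 42 - 14 = 28. total_sold = 14
  Event 3 (restock 16): 28 + 16 = 44
  Event 4 (adjust +2): 44 + 2 = 46
  Event 5 (adjust -3): 46 + -3 = 43
  Event 6 (sale 20): sell min(20,43)=20. stock: 43 - 20 = 23. total_sold = 34
  Event 7 (adjust -10): 23 + -10 = 13
  Event 8 (sale 23): sell min(23,13)=13. stock: 13 - 13 = 0. total_sold = 47
  Event 9 (sale 19): sell min(19,0)=0. stock: 0 - 0 = 0. total_sold = 47
  Event 10 (restock 27): 0 + 27 = 27
Final: stock = 27, total_sold = 47

Checking against threshold 9:
  After event 1: stock=42 > 9
  After event 2: stock=28 > 9
  After event 3: stock=44 > 9
  After event 4: stock=46 > 9
  After event 5: stock=43 > 9
  After event 6: stock=23 > 9
  After event 7: stock=13 > 9
  After event 8: stock=0 <= 9 -> ALERT
  After event 9: stock=0 <= 9 -> ALERT
  After event 10: stock=27 > 9
Alert events: [8, 9]. Count = 2

Answer: 2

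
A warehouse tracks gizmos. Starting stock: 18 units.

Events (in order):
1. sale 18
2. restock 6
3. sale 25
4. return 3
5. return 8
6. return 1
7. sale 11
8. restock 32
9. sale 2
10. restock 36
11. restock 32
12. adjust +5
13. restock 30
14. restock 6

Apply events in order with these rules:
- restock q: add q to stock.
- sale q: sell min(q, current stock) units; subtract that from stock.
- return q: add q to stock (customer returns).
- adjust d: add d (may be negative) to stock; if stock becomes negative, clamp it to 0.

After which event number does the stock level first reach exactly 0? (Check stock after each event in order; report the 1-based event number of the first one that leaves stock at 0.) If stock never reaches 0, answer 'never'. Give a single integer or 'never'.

Answer: 1

Derivation:
Processing events:
Start: stock = 18
  Event 1 (sale 18): sell min(18,18)=18. stock: 18 - 18 = 0. total_sold = 18
  Event 2 (restock 6): 0 + 6 = 6
  Event 3 (sale 25): sell min(25,6)=6. stock: 6 - 6 = 0. total_sold = 24
  Event 4 (return 3): 0 + 3 = 3
  Event 5 (return 8): 3 + 8 = 11
  Event 6 (return 1): 11 + 1 = 12
  Event 7 (sale 11): sell min(11,12)=11. stock: 12 - 11 = 1. total_sold = 35
  Event 8 (restock 32): 1 + 32 = 33
  Event 9 (sale 2): sell min(2,33)=2. stock: 33 - 2 = 31. total_sold = 37
  Event 10 (restock 36): 31 + 36 = 67
  Event 11 (restock 32): 67 + 32 = 99
  Event 12 (adjust +5): 99 + 5 = 104
  Event 13 (restock 30): 104 + 30 = 134
  Event 14 (restock 6): 134 + 6 = 140
Final: stock = 140, total_sold = 37

First zero at event 1.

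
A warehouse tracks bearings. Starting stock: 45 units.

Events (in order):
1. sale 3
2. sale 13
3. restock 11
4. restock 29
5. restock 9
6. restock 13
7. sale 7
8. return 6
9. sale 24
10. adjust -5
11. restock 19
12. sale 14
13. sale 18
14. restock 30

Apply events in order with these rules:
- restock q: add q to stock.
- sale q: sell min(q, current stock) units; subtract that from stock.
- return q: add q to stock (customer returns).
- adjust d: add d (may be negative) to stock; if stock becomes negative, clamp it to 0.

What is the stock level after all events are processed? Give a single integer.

Processing events:
Start: stock = 45
  Event 1 (sale 3): sell min(3,45)=3. stock: 45 - 3 = 42. total_sold = 3
  Event 2 (sale 13): sell min(13,42)=13. stock: 42 - 13 = 29. total_sold = 16
  Event 3 (restock 11): 29 + 11 = 40
  Event 4 (restock 29): 40 + 29 = 69
  Event 5 (restock 9): 69 + 9 = 78
  Event 6 (restock 13): 78 + 13 = 91
  Event 7 (sale 7): sell min(7,91)=7. stock: 91 - 7 = 84. total_sold = 23
  Event 8 (return 6): 84 + 6 = 90
  Event 9 (sale 24): sell min(24,90)=24. stock: 90 - 24 = 66. total_sold = 47
  Event 10 (adjust -5): 66 + -5 = 61
  Event 11 (restock 19): 61 + 19 = 80
  Event 12 (sale 14): sell min(14,80)=14. stock: 80 - 14 = 66. total_sold = 61
  Event 13 (sale 18): sell min(18,66)=18. stock: 66 - 18 = 48. total_sold = 79
  Event 14 (restock 30): 48 + 30 = 78
Final: stock = 78, total_sold = 79

Answer: 78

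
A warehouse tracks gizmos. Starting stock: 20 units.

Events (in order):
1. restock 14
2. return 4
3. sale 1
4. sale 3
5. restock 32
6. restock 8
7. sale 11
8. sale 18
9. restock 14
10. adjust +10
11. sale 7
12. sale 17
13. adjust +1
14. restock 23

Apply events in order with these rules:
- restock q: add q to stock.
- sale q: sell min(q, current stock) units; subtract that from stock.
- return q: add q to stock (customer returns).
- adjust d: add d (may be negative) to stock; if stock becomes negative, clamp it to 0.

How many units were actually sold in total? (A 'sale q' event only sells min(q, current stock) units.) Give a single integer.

Answer: 57

Derivation:
Processing events:
Start: stock = 20
  Event 1 (restock 14): 20 + 14 = 34
  Event 2 (return 4): 34 + 4 = 38
  Event 3 (sale 1): sell min(1,38)=1. stock: 38 - 1 = 37. total_sold = 1
  Event 4 (sale 3): sell min(3,37)=3. stock: 37 - 3 = 34. total_sold = 4
  Event 5 (restock 32): 34 + 32 = 66
  Event 6 (restock 8): 66 + 8 = 74
  Event 7 (sale 11): sell min(11,74)=11. stock: 74 - 11 = 63. total_sold = 15
  Event 8 (sale 18): sell min(18,63)=18. stock: 63 - 18 = 45. total_sold = 33
  Event 9 (restock 14): 45 + 14 = 59
  Event 10 (adjust +10): 59 + 10 = 69
  Event 11 (sale 7): sell min(7,69)=7. stock: 69 - 7 = 62. total_sold = 40
  Event 12 (sale 17): sell min(17,62)=17. stock: 62 - 17 = 45. total_sold = 57
  Event 13 (adjust +1): 45 + 1 = 46
  Event 14 (restock 23): 46 + 23 = 69
Final: stock = 69, total_sold = 57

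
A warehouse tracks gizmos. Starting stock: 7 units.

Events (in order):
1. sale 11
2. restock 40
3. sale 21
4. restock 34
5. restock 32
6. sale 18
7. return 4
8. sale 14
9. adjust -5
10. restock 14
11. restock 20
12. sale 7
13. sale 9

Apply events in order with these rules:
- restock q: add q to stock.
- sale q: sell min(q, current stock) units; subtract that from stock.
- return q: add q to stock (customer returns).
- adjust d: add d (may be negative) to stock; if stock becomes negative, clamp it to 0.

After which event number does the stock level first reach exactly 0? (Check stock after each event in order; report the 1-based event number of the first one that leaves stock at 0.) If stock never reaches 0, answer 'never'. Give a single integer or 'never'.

Processing events:
Start: stock = 7
  Event 1 (sale 11): sell min(11,7)=7. stock: 7 - 7 = 0. total_sold = 7
  Event 2 (restock 40): 0 + 40 = 40
  Event 3 (sale 21): sell min(21,40)=21. stock: 40 - 21 = 19. total_sold = 28
  Event 4 (restock 34): 19 + 34 = 53
  Event 5 (restock 32): 53 + 32 = 85
  Event 6 (sale 18): sell min(18,85)=18. stock: 85 - 18 = 67. total_sold = 46
  Event 7 (return 4): 67 + 4 = 71
  Event 8 (sale 14): sell min(14,71)=14. stock: 71 - 14 = 57. total_sold = 60
  Event 9 (adjust -5): 57 + -5 = 52
  Event 10 (restock 14): 52 + 14 = 66
  Event 11 (restock 20): 66 + 20 = 86
  Event 12 (sale 7): sell min(7,86)=7. stock: 86 - 7 = 79. total_sold = 67
  Event 13 (sale 9): sell min(9,79)=9. stock: 79 - 9 = 70. total_sold = 76
Final: stock = 70, total_sold = 76

First zero at event 1.

Answer: 1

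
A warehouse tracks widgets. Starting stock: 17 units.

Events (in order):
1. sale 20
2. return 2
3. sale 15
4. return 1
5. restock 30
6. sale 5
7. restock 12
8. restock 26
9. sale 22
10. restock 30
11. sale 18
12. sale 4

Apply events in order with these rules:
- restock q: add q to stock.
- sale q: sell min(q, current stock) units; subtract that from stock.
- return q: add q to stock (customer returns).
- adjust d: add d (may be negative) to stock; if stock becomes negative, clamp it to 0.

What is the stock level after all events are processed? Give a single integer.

Processing events:
Start: stock = 17
  Event 1 (sale 20): sell min(20,17)=17. stock: 17 - 17 = 0. total_sold = 17
  Event 2 (return 2): 0 + 2 = 2
  Event 3 (sale 15): sell min(15,2)=2. stock: 2 - 2 = 0. total_sold = 19
  Event 4 (return 1): 0 + 1 = 1
  Event 5 (restock 30): 1 + 30 = 31
  Event 6 (sale 5): sell min(5,31)=5. stock: 31 - 5 = 26. total_sold = 24
  Event 7 (restock 12): 26 + 12 = 38
  Event 8 (restock 26): 38 + 26 = 64
  Event 9 (sale 22): sell min(22,64)=22. stock: 64 - 22 = 42. total_sold = 46
  Event 10 (restock 30): 42 + 30 = 72
  Event 11 (sale 18): sell min(18,72)=18. stock: 72 - 18 = 54. total_sold = 64
  Event 12 (sale 4): sell min(4,54)=4. stock: 54 - 4 = 50. total_sold = 68
Final: stock = 50, total_sold = 68

Answer: 50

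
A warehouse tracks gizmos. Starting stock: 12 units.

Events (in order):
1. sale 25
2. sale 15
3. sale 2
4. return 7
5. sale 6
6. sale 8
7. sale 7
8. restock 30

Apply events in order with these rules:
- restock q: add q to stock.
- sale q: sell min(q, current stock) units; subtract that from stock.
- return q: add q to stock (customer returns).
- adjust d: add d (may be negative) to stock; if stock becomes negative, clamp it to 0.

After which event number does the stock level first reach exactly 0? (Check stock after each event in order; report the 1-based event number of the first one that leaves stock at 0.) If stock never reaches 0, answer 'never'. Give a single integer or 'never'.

Processing events:
Start: stock = 12
  Event 1 (sale 25): sell min(25,12)=12. stock: 12 - 12 = 0. total_sold = 12
  Event 2 (sale 15): sell min(15,0)=0. stock: 0 - 0 = 0. total_sold = 12
  Event 3 (sale 2): sell min(2,0)=0. stock: 0 - 0 = 0. total_sold = 12
  Event 4 (return 7): 0 + 7 = 7
  Event 5 (sale 6): sell min(6,7)=6. stock: 7 - 6 = 1. total_sold = 18
  Event 6 (sale 8): sell min(8,1)=1. stock: 1 - 1 = 0. total_sold = 19
  Event 7 (sale 7): sell min(7,0)=0. stock: 0 - 0 = 0. total_sold = 19
  Event 8 (restock 30): 0 + 30 = 30
Final: stock = 30, total_sold = 19

First zero at event 1.

Answer: 1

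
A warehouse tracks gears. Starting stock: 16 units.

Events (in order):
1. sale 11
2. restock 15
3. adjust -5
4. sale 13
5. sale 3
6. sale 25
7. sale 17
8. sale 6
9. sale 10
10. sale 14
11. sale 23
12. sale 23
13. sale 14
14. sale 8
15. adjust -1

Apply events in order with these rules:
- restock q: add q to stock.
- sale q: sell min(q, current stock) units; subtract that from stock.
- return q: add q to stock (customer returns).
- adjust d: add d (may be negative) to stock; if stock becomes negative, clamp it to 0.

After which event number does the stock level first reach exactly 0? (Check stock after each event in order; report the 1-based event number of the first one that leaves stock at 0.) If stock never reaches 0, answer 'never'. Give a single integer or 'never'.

Answer: 5

Derivation:
Processing events:
Start: stock = 16
  Event 1 (sale 11): sell min(11,16)=11. stock: 16 - 11 = 5. total_sold = 11
  Event 2 (restock 15): 5 + 15 = 20
  Event 3 (adjust -5): 20 + -5 = 15
  Event 4 (sale 13): sell min(13,15)=13. stock: 15 - 13 = 2. total_sold = 24
  Event 5 (sale 3): sell min(3,2)=2. stock: 2 - 2 = 0. total_sold = 26
  Event 6 (sale 25): sell min(25,0)=0. stock: 0 - 0 = 0. total_sold = 26
  Event 7 (sale 17): sell min(17,0)=0. stock: 0 - 0 = 0. total_sold = 26
  Event 8 (sale 6): sell min(6,0)=0. stock: 0 - 0 = 0. total_sold = 26
  Event 9 (sale 10): sell min(10,0)=0. stock: 0 - 0 = 0. total_sold = 26
  Event 10 (sale 14): sell min(14,0)=0. stock: 0 - 0 = 0. total_sold = 26
  Event 11 (sale 23): sell min(23,0)=0. stock: 0 - 0 = 0. total_sold = 26
  Event 12 (sale 23): sell min(23,0)=0. stock: 0 - 0 = 0. total_sold = 26
  Event 13 (sale 14): sell min(14,0)=0. stock: 0 - 0 = 0. total_sold = 26
  Event 14 (sale 8): sell min(8,0)=0. stock: 0 - 0 = 0. total_sold = 26
  Event 15 (adjust -1): 0 + -1 = 0 (clamped to 0)
Final: stock = 0, total_sold = 26

First zero at event 5.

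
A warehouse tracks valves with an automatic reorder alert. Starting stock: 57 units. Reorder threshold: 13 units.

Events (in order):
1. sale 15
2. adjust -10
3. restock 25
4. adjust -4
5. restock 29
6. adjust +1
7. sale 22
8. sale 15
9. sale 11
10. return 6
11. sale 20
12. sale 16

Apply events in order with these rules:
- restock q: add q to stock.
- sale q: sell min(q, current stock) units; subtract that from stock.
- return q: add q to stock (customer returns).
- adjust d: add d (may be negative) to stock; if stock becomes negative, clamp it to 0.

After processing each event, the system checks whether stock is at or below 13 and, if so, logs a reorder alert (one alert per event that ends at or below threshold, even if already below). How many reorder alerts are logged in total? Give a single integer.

Answer: 1

Derivation:
Processing events:
Start: stock = 57
  Event 1 (sale 15): sell min(15,57)=15. stock: 57 - 15 = 42. total_sold = 15
  Event 2 (adjust -10): 42 + -10 = 32
  Event 3 (restock 25): 32 + 25 = 57
  Event 4 (adjust -4): 57 + -4 = 53
  Event 5 (restock 29): 53 + 29 = 82
  Event 6 (adjust +1): 82 + 1 = 83
  Event 7 (sale 22): sell min(22,83)=22. stock: 83 - 22 = 61. total_sold = 37
  Event 8 (sale 15): sell min(15,61)=15. stock: 61 - 15 = 46. total_sold = 52
  Event 9 (sale 11): sell min(11,46)=11. stock: 46 - 11 = 35. total_sold = 63
  Event 10 (return 6): 35 + 6 = 41
  Event 11 (sale 20): sell min(20,41)=20. stock: 41 - 20 = 21. total_sold = 83
  Event 12 (sale 16): sell min(16,21)=16. stock: 21 - 16 = 5. total_sold = 99
Final: stock = 5, total_sold = 99

Checking against threshold 13:
  After event 1: stock=42 > 13
  After event 2: stock=32 > 13
  After event 3: stock=57 > 13
  After event 4: stock=53 > 13
  After event 5: stock=82 > 13
  After event 6: stock=83 > 13
  After event 7: stock=61 > 13
  After event 8: stock=46 > 13
  After event 9: stock=35 > 13
  After event 10: stock=41 > 13
  After event 11: stock=21 > 13
  After event 12: stock=5 <= 13 -> ALERT
Alert events: [12]. Count = 1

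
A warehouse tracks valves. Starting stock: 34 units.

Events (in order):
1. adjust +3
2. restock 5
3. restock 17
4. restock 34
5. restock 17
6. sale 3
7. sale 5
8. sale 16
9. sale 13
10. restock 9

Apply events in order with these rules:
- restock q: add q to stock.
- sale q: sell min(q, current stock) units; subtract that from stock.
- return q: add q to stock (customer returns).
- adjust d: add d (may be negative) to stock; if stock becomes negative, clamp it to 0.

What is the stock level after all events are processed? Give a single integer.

Processing events:
Start: stock = 34
  Event 1 (adjust +3): 34 + 3 = 37
  Event 2 (restock 5): 37 + 5 = 42
  Event 3 (restock 17): 42 + 17 = 59
  Event 4 (restock 34): 59 + 34 = 93
  Event 5 (restock 17): 93 + 17 = 110
  Event 6 (sale 3): sell min(3,110)=3. stock: 110 - 3 = 107. total_sold = 3
  Event 7 (sale 5): sell min(5,107)=5. stock: 107 - 5 = 102. total_sold = 8
  Event 8 (sale 16): sell min(16,102)=16. stock: 102 - 16 = 86. total_sold = 24
  Event 9 (sale 13): sell min(13,86)=13. stock: 86 - 13 = 73. total_sold = 37
  Event 10 (restock 9): 73 + 9 = 82
Final: stock = 82, total_sold = 37

Answer: 82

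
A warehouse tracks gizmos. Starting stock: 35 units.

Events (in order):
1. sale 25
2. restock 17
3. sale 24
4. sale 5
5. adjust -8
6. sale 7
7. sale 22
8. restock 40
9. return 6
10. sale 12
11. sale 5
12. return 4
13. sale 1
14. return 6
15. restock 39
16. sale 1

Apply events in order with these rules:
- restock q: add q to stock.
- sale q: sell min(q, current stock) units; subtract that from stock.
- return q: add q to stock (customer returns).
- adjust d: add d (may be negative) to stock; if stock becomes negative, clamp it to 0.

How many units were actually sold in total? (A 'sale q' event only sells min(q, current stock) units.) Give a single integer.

Processing events:
Start: stock = 35
  Event 1 (sale 25): sell min(25,35)=25. stock: 35 - 25 = 10. total_sold = 25
  Event 2 (restock 17): 10 + 17 = 27
  Event 3 (sale 24): sell min(24,27)=24. stock: 27 - 24 = 3. total_sold = 49
  Event 4 (sale 5): sell min(5,3)=3. stock: 3 - 3 = 0. total_sold = 52
  Event 5 (adjust -8): 0 + -8 = 0 (clamped to 0)
  Event 6 (sale 7): sell min(7,0)=0. stock: 0 - 0 = 0. total_sold = 52
  Event 7 (sale 22): sell min(22,0)=0. stock: 0 - 0 = 0. total_sold = 52
  Event 8 (restock 40): 0 + 40 = 40
  Event 9 (return 6): 40 + 6 = 46
  Event 10 (sale 12): sell min(12,46)=12. stock: 46 - 12 = 34. total_sold = 64
  Event 11 (sale 5): sell min(5,34)=5. stock: 34 - 5 = 29. total_sold = 69
  Event 12 (return 4): 29 + 4 = 33
  Event 13 (sale 1): sell min(1,33)=1. stock: 33 - 1 = 32. total_sold = 70
  Event 14 (return 6): 32 + 6 = 38
  Event 15 (restock 39): 38 + 39 = 77
  Event 16 (sale 1): sell min(1,77)=1. stock: 77 - 1 = 76. total_sold = 71
Final: stock = 76, total_sold = 71

Answer: 71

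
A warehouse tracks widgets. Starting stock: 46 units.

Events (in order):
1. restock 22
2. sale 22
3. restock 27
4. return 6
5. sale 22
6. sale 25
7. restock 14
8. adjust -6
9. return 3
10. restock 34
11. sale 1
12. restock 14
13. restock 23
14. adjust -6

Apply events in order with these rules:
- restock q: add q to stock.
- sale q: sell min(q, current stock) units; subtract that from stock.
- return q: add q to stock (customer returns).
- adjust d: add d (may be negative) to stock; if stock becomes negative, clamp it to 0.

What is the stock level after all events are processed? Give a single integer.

Processing events:
Start: stock = 46
  Event 1 (restock 22): 46 + 22 = 68
  Event 2 (sale 22): sell min(22,68)=22. stock: 68 - 22 = 46. total_sold = 22
  Event 3 (restock 27): 46 + 27 = 73
  Event 4 (return 6): 73 + 6 = 79
  Event 5 (sale 22): sell min(22,79)=22. stock: 79 - 22 = 57. total_sold = 44
  Event 6 (sale 25): sell min(25,57)=25. stock: 57 - 25 = 32. total_sold = 69
  Event 7 (restock 14): 32 + 14 = 46
  Event 8 (adjust -6): 46 + -6 = 40
  Event 9 (return 3): 40 + 3 = 43
  Event 10 (restock 34): 43 + 34 = 77
  Event 11 (sale 1): sell min(1,77)=1. stock: 77 - 1 = 76. total_sold = 70
  Event 12 (restock 14): 76 + 14 = 90
  Event 13 (restock 23): 90 + 23 = 113
  Event 14 (adjust -6): 113 + -6 = 107
Final: stock = 107, total_sold = 70

Answer: 107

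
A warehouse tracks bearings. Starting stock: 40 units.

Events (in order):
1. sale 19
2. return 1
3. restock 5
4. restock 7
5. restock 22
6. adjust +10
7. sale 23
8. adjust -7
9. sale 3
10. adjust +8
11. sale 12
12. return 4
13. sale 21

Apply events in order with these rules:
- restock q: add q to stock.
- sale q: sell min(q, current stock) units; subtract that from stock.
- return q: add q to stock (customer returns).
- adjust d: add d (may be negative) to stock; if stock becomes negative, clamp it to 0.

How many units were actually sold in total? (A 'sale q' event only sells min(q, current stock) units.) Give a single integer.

Processing events:
Start: stock = 40
  Event 1 (sale 19): sell min(19,40)=19. stock: 40 - 19 = 21. total_sold = 19
  Event 2 (return 1): 21 + 1 = 22
  Event 3 (restock 5): 22 + 5 = 27
  Event 4 (restock 7): 27 + 7 = 34
  Event 5 (restock 22): 34 + 22 = 56
  Event 6 (adjust +10): 56 + 10 = 66
  Event 7 (sale 23): sell min(23,66)=23. stock: 66 - 23 = 43. total_sold = 42
  Event 8 (adjust -7): 43 + -7 = 36
  Event 9 (sale 3): sell min(3,36)=3. stock: 36 - 3 = 33. total_sold = 45
  Event 10 (adjust +8): 33 + 8 = 41
  Event 11 (sale 12): sell min(12,41)=12. stock: 41 - 12 = 29. total_sold = 57
  Event 12 (return 4): 29 + 4 = 33
  Event 13 (sale 21): sell min(21,33)=21. stock: 33 - 21 = 12. total_sold = 78
Final: stock = 12, total_sold = 78

Answer: 78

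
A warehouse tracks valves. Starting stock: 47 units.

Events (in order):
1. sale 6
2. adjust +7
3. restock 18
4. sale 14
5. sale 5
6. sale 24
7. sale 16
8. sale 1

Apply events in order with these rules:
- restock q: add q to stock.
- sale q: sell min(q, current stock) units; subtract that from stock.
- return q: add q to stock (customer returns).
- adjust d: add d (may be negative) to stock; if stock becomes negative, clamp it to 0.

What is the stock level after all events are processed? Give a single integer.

Processing events:
Start: stock = 47
  Event 1 (sale 6): sell min(6,47)=6. stock: 47 - 6 = 41. total_sold = 6
  Event 2 (adjust +7): 41 + 7 = 48
  Event 3 (restock 18): 48 + 18 = 66
  Event 4 (sale 14): sell min(14,66)=14. stock: 66 - 14 = 52. total_sold = 20
  Event 5 (sale 5): sell min(5,52)=5. stock: 52 - 5 = 47. total_sold = 25
  Event 6 (sale 24): sell min(24,47)=24. stock: 47 - 24 = 23. total_sold = 49
  Event 7 (sale 16): sell min(16,23)=16. stock: 23 - 16 = 7. total_sold = 65
  Event 8 (sale 1): sell min(1,7)=1. stock: 7 - 1 = 6. total_sold = 66
Final: stock = 6, total_sold = 66

Answer: 6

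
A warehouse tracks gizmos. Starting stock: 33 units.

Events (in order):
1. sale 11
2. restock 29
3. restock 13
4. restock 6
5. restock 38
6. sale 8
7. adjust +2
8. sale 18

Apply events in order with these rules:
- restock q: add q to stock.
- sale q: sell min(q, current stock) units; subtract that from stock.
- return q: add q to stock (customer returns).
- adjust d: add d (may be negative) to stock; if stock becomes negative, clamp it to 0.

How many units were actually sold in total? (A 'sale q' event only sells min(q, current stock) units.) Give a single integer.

Processing events:
Start: stock = 33
  Event 1 (sale 11): sell min(11,33)=11. stock: 33 - 11 = 22. total_sold = 11
  Event 2 (restock 29): 22 + 29 = 51
  Event 3 (restock 13): 51 + 13 = 64
  Event 4 (restock 6): 64 + 6 = 70
  Event 5 (restock 38): 70 + 38 = 108
  Event 6 (sale 8): sell min(8,108)=8. stock: 108 - 8 = 100. total_sold = 19
  Event 7 (adjust +2): 100 + 2 = 102
  Event 8 (sale 18): sell min(18,102)=18. stock: 102 - 18 = 84. total_sold = 37
Final: stock = 84, total_sold = 37

Answer: 37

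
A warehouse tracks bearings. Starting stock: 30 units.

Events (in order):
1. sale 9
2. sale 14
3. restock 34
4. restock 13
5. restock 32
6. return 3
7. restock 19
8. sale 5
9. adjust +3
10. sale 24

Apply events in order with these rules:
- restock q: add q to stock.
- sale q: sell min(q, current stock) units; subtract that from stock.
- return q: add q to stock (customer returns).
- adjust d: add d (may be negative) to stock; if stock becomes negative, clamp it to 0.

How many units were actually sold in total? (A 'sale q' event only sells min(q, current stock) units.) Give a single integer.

Processing events:
Start: stock = 30
  Event 1 (sale 9): sell min(9,30)=9. stock: 30 - 9 = 21. total_sold = 9
  Event 2 (sale 14): sell min(14,21)=14. stock: 21 - 14 = 7. total_sold = 23
  Event 3 (restock 34): 7 + 34 = 41
  Event 4 (restock 13): 41 + 13 = 54
  Event 5 (restock 32): 54 + 32 = 86
  Event 6 (return 3): 86 + 3 = 89
  Event 7 (restock 19): 89 + 19 = 108
  Event 8 (sale 5): sell min(5,108)=5. stock: 108 - 5 = 103. total_sold = 28
  Event 9 (adjust +3): 103 + 3 = 106
  Event 10 (sale 24): sell min(24,106)=24. stock: 106 - 24 = 82. total_sold = 52
Final: stock = 82, total_sold = 52

Answer: 52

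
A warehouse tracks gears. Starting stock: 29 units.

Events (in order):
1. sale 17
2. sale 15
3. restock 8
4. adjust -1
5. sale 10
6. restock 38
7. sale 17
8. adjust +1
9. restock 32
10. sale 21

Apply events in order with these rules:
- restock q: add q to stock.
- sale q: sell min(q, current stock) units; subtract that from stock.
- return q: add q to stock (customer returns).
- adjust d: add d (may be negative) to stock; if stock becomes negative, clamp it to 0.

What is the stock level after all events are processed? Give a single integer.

Processing events:
Start: stock = 29
  Event 1 (sale 17): sell min(17,29)=17. stock: 29 - 17 = 12. total_sold = 17
  Event 2 (sale 15): sell min(15,12)=12. stock: 12 - 12 = 0. total_sold = 29
  Event 3 (restock 8): 0 + 8 = 8
  Event 4 (adjust -1): 8 + -1 = 7
  Event 5 (sale 10): sell min(10,7)=7. stock: 7 - 7 = 0. total_sold = 36
  Event 6 (restock 38): 0 + 38 = 38
  Event 7 (sale 17): sell min(17,38)=17. stock: 38 - 17 = 21. total_sold = 53
  Event 8 (adjust +1): 21 + 1 = 22
  Event 9 (restock 32): 22 + 32 = 54
  Event 10 (sale 21): sell min(21,54)=21. stock: 54 - 21 = 33. total_sold = 74
Final: stock = 33, total_sold = 74

Answer: 33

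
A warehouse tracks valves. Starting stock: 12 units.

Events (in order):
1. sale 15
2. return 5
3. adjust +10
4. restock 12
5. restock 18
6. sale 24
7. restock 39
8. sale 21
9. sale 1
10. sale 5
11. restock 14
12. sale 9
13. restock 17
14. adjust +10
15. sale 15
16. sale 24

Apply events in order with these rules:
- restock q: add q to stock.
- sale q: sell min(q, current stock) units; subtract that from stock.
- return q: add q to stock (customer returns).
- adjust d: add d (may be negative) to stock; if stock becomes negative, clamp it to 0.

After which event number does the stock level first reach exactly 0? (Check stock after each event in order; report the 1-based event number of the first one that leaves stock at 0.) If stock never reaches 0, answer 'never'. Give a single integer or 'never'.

Processing events:
Start: stock = 12
  Event 1 (sale 15): sell min(15,12)=12. stock: 12 - 12 = 0. total_sold = 12
  Event 2 (return 5): 0 + 5 = 5
  Event 3 (adjust +10): 5 + 10 = 15
  Event 4 (restock 12): 15 + 12 = 27
  Event 5 (restock 18): 27 + 18 = 45
  Event 6 (sale 24): sell min(24,45)=24. stock: 45 - 24 = 21. total_sold = 36
  Event 7 (restock 39): 21 + 39 = 60
  Event 8 (sale 21): sell min(21,60)=21. stock: 60 - 21 = 39. total_sold = 57
  Event 9 (sale 1): sell min(1,39)=1. stock: 39 - 1 = 38. total_sold = 58
  Event 10 (sale 5): sell min(5,38)=5. stock: 38 - 5 = 33. total_sold = 63
  Event 11 (restock 14): 33 + 14 = 47
  Event 12 (sale 9): sell min(9,47)=9. stock: 47 - 9 = 38. total_sold = 72
  Event 13 (restock 17): 38 + 17 = 55
  Event 14 (adjust +10): 55 + 10 = 65
  Event 15 (sale 15): sell min(15,65)=15. stock: 65 - 15 = 50. total_sold = 87
  Event 16 (sale 24): sell min(24,50)=24. stock: 50 - 24 = 26. total_sold = 111
Final: stock = 26, total_sold = 111

First zero at event 1.

Answer: 1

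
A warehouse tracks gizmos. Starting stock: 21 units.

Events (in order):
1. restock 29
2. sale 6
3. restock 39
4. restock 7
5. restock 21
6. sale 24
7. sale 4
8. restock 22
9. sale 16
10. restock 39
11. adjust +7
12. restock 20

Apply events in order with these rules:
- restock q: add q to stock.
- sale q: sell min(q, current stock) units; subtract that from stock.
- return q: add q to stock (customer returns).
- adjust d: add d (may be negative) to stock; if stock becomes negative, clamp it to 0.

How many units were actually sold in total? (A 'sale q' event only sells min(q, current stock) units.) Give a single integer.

Processing events:
Start: stock = 21
  Event 1 (restock 29): 21 + 29 = 50
  Event 2 (sale 6): sell min(6,50)=6. stock: 50 - 6 = 44. total_sold = 6
  Event 3 (restock 39): 44 + 39 = 83
  Event 4 (restock 7): 83 + 7 = 90
  Event 5 (restock 21): 90 + 21 = 111
  Event 6 (sale 24): sell min(24,111)=24. stock: 111 - 24 = 87. total_sold = 30
  Event 7 (sale 4): sell min(4,87)=4. stock: 87 - 4 = 83. total_sold = 34
  Event 8 (restock 22): 83 + 22 = 105
  Event 9 (sale 16): sell min(16,105)=16. stock: 105 - 16 = 89. total_sold = 50
  Event 10 (restock 39): 89 + 39 = 128
  Event 11 (adjust +7): 128 + 7 = 135
  Event 12 (restock 20): 135 + 20 = 155
Final: stock = 155, total_sold = 50

Answer: 50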